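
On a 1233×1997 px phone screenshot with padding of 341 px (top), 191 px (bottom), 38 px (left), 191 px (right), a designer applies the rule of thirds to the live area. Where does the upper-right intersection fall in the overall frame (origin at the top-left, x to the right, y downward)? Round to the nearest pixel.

(707, 829)

Content width = 1233 − 38 − 191 = 1004 px; content height = 1997 − 341 − 191 = 1465 px.
Upper-right is two-thirds across and one-third down within the live area.
x = 38 + 2 × 1004/3 = 38 + 669.33 ≈ 707
y = 341 + 1 × 1465/3 = 341 + 488.33 ≈ 829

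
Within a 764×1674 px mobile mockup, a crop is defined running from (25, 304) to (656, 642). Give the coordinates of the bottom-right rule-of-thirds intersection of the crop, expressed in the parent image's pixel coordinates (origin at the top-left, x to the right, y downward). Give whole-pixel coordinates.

x = 446 px, y = 529 px

Crop width = 656 − 25 = 631 px; one third is 210.33 px.
Crop height = 642 − 304 = 338 px; one third is 112.67 px.
The bottom-right point is two-thirds across and two-thirds down within the crop:
x = 25 + 2 × 210.33 ≈ 446; y = 304 + 2 × 112.67 ≈ 529.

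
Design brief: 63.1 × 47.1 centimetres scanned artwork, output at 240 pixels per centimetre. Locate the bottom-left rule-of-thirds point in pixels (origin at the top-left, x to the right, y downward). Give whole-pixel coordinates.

x = 5048 px, y = 7536 px

In pixels the canvas is 63.1 × 240 = 15144 wide and 47.1 × 240 = 11304 tall.
The bottom-left point is one-third across and two-thirds down:
x = 1 × 15144/3 ≈ 5048; y = 2 × 11304/3 ≈ 7536.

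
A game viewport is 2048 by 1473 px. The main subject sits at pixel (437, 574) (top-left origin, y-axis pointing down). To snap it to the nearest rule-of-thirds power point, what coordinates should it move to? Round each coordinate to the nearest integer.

Third lines: x ∈ {683, 1365}, y ∈ {491, 982}.
437 is closer to x = 683; 574 is closer to y = 491.
So the nearest intersection is the upper-left power point.

(683, 491)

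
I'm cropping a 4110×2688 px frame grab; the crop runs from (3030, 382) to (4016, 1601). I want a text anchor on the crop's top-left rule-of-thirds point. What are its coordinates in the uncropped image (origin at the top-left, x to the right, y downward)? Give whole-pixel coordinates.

(3359, 788)

Crop width = 4016 − 3030 = 986 px; one third is 328.67 px.
Crop height = 1601 − 382 = 1219 px; one third is 406.33 px.
The top-left point is one-third across and one-third down within the crop:
x = 3030 + 1 × 328.67 ≈ 3359; y = 382 + 1 × 406.33 ≈ 788.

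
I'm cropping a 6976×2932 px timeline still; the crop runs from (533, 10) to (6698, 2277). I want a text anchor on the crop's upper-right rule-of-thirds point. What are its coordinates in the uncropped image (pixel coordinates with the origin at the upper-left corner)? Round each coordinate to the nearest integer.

(4643, 766)

Crop width = 6698 − 533 = 6165 px; one third is 2055.00 px.
Crop height = 2277 − 10 = 2267 px; one third is 755.67 px.
The upper-right point is two-thirds across and one-third down within the crop:
x = 533 + 2 × 2055.00 ≈ 4643; y = 10 + 1 × 755.67 ≈ 766.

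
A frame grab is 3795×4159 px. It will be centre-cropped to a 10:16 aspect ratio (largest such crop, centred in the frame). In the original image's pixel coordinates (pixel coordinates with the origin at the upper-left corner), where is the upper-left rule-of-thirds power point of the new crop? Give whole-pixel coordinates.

x = 1464 px, y = 1386 px

3795/4159 > 10/16, so the 10:16 crop keeps the full height 4159 and trims width to 4159 × 10/16 = 2599.38 px.
Left offset = (3795 − 2599.38)/2 = 597.81 px; top offset = 0.
Upper-left is one-third across and one-third down within the crop:
x = 597.81 + 1 × 2599.38/3 ≈ 1464; y = 0.00 + 1 × 4159.00/3 ≈ 1386.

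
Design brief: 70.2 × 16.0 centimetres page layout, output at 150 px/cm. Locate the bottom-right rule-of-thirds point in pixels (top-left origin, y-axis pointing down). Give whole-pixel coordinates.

In pixels the canvas is 70.2 × 150 = 10530 wide and 16.0 × 150 = 2400 tall.
The bottom-right point is two-thirds across and two-thirds down:
x = 2 × 10530/3 ≈ 7020; y = 2 × 2400/3 ≈ 1600.

x = 7020 px, y = 1600 px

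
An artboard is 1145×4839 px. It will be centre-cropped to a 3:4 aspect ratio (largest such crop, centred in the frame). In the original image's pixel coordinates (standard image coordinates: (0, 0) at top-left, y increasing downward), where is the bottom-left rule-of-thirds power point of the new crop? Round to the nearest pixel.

1145/4839 < 3/4, so the 3:4 crop keeps the full width 1145 and trims height to 1145 × 4/3 = 1526.67 px.
Top offset = (4839 − 1526.67)/2 = 1656.17 px; left offset = 0.
Bottom-left is one-third across and two-thirds down within the crop:
x = 0.00 + 1 × 1145.00/3 ≈ 382; y = 1656.17 + 2 × 1526.67/3 ≈ 2674.

(382, 2674)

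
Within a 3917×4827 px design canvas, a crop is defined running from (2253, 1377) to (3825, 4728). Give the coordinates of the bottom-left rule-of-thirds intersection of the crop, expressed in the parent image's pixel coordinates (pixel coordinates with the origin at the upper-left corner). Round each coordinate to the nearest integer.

(2777, 3611)

Crop width = 3825 − 2253 = 1572 px; one third is 524.00 px.
Crop height = 4728 − 1377 = 3351 px; one third is 1117.00 px.
The bottom-left point is one-third across and two-thirds down within the crop:
x = 2253 + 1 × 524.00 ≈ 2777; y = 1377 + 2 × 1117.00 ≈ 3611.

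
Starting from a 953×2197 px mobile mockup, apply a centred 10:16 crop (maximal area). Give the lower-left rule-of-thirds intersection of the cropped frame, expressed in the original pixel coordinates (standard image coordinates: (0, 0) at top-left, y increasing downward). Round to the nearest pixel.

953/2197 < 10/16, so the 10:16 crop keeps the full width 953 and trims height to 953 × 16/10 = 1524.80 px.
Top offset = (2197 − 1524.80)/2 = 336.10 px; left offset = 0.
Lower-left is one-third across and two-thirds down within the crop:
x = 0.00 + 1 × 953.00/3 ≈ 318; y = 336.10 + 2 × 1524.80/3 ≈ 1353.

x = 318 px, y = 1353 px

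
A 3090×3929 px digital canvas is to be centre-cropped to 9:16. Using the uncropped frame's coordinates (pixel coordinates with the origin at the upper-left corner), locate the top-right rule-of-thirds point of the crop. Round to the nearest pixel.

3090/3929 > 9/16, so the 9:16 crop keeps the full height 3929 and trims width to 3929 × 9/16 = 2210.06 px.
Left offset = (3090 − 2210.06)/2 = 439.97 px; top offset = 0.
Top-right is two-thirds across and one-third down within the crop:
x = 439.97 + 2 × 2210.06/3 ≈ 1913; y = 0.00 + 1 × 3929.00/3 ≈ 1310.

x = 1913 px, y = 1310 px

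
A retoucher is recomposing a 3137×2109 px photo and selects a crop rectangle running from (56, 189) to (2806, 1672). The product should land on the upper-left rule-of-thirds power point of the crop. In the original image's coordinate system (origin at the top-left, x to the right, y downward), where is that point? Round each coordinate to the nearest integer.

Crop width = 2806 − 56 = 2750 px; one third is 916.67 px.
Crop height = 1672 − 189 = 1483 px; one third is 494.33 px.
The upper-left point is one-third across and one-third down within the crop:
x = 56 + 1 × 916.67 ≈ 973; y = 189 + 1 × 494.33 ≈ 683.

(973, 683)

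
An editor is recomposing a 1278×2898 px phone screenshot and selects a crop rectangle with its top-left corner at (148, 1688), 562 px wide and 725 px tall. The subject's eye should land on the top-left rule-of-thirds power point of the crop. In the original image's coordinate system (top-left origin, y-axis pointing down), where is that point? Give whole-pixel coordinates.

One third of the crop width 562 is 187.33 px.
One third of the crop height 725 is 241.67 px.
The top-left point is one-third across and one-third down within the crop:
x = 148 + 1 × 187.33 ≈ 335; y = 1688 + 1 × 241.67 ≈ 1930.

(335, 1930)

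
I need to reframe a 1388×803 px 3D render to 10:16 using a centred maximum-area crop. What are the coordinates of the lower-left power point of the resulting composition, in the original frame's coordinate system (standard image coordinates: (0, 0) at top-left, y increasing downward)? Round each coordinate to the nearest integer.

x = 610 px, y = 535 px

1388/803 > 10/16, so the 10:16 crop keeps the full height 803 and trims width to 803 × 10/16 = 501.88 px.
Left offset = (1388 − 501.88)/2 = 443.06 px; top offset = 0.
Lower-left is one-third across and two-thirds down within the crop:
x = 443.06 + 1 × 501.88/3 ≈ 610; y = 0.00 + 2 × 803.00/3 ≈ 535.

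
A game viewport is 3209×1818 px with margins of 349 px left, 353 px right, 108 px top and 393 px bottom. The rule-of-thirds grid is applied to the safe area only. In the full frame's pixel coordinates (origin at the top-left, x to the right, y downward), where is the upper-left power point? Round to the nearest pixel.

x = 1185 px, y = 547 px

Content width = 3209 − 349 − 353 = 2507 px; content height = 1818 − 108 − 393 = 1317 px.
Upper-left is one-third across and one-third down within the safe area.
x = 349 + 1 × 2507/3 = 349 + 835.67 ≈ 1185
y = 108 + 1 × 1317/3 = 108 + 439.00 ≈ 547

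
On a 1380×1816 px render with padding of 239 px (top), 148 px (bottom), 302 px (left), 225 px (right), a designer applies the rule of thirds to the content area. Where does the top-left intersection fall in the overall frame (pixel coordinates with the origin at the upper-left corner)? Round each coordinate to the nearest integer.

x = 586 px, y = 715 px

Content width = 1380 − 302 − 225 = 853 px; content height = 1816 − 239 − 148 = 1429 px.
Top-left is one-third across and one-third down within the content area.
x = 302 + 1 × 853/3 = 302 + 284.33 ≈ 586
y = 239 + 1 × 1429/3 = 239 + 476.33 ≈ 715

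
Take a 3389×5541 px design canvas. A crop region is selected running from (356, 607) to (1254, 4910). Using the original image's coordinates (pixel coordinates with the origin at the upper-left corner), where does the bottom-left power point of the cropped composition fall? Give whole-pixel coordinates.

Crop width = 1254 − 356 = 898 px; one third is 299.33 px.
Crop height = 4910 − 607 = 4303 px; one third is 1434.33 px.
The bottom-left point is one-third across and two-thirds down within the crop:
x = 356 + 1 × 299.33 ≈ 655; y = 607 + 2 × 1434.33 ≈ 3476.

x = 655 px, y = 3476 px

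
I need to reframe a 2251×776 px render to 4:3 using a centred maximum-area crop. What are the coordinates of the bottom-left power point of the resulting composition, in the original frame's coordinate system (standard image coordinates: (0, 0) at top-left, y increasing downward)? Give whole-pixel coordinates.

(953, 517)

2251/776 > 4/3, so the 4:3 crop keeps the full height 776 and trims width to 776 × 4/3 = 1034.67 px.
Left offset = (2251 − 1034.67)/2 = 608.17 px; top offset = 0.
Bottom-left is one-third across and two-thirds down within the crop:
x = 608.17 + 1 × 1034.67/3 ≈ 953; y = 0.00 + 2 × 776.00/3 ≈ 517.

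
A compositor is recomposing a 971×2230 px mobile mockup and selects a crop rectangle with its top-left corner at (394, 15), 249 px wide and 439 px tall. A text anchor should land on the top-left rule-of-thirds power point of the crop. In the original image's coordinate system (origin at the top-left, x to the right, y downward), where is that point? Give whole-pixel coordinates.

One third of the crop width 249 is 83.00 px.
One third of the crop height 439 is 146.33 px.
The top-left point is one-third across and one-third down within the crop:
x = 394 + 1 × 83.00 ≈ 477; y = 15 + 1 × 146.33 ≈ 161.

(477, 161)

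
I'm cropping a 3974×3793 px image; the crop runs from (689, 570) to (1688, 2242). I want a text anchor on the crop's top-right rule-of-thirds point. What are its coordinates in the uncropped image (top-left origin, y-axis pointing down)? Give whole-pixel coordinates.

Crop width = 1688 − 689 = 999 px; one third is 333.00 px.
Crop height = 2242 − 570 = 1672 px; one third is 557.33 px.
The top-right point is two-thirds across and one-third down within the crop:
x = 689 + 2 × 333.00 ≈ 1355; y = 570 + 1 × 557.33 ≈ 1127.

x = 1355 px, y = 1127 px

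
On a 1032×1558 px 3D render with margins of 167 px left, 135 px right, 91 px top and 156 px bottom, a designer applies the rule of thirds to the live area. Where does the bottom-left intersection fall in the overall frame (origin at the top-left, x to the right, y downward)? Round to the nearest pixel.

Content width = 1032 − 167 − 135 = 730 px; content height = 1558 − 91 − 156 = 1311 px.
Bottom-left is one-third across and two-thirds down within the live area.
x = 167 + 1 × 730/3 = 167 + 243.33 ≈ 410
y = 91 + 2 × 1311/3 = 91 + 874.00 ≈ 965

(410, 965)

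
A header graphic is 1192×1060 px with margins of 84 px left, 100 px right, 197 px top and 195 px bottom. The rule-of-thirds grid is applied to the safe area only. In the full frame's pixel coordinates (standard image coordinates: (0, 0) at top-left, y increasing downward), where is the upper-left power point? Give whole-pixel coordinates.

(420, 420)

Content width = 1192 − 84 − 100 = 1008 px; content height = 1060 − 197 − 195 = 668 px.
Upper-left is one-third across and one-third down within the safe area.
x = 84 + 1 × 1008/3 = 84 + 336.00 ≈ 420
y = 197 + 1 × 668/3 = 197 + 222.67 ≈ 420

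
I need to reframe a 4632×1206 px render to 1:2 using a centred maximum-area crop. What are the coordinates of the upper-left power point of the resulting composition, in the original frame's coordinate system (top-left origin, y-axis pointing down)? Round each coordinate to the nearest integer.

x = 2216 px, y = 402 px

4632/1206 > 1/2, so the 1:2 crop keeps the full height 1206 and trims width to 1206 × 1/2 = 603.00 px.
Left offset = (4632 − 603.00)/2 = 2014.50 px; top offset = 0.
Upper-left is one-third across and one-third down within the crop:
x = 2014.50 + 1 × 603.00/3 ≈ 2216; y = 0.00 + 1 × 1206.00/3 ≈ 402.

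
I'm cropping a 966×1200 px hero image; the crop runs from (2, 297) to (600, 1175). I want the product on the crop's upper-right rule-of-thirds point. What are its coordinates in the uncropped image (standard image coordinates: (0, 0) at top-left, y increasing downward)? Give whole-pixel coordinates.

(401, 590)

Crop width = 600 − 2 = 598 px; one third is 199.33 px.
Crop height = 1175 − 297 = 878 px; one third is 292.67 px.
The upper-right point is two-thirds across and one-third down within the crop:
x = 2 + 2 × 199.33 ≈ 401; y = 297 + 1 × 292.67 ≈ 590.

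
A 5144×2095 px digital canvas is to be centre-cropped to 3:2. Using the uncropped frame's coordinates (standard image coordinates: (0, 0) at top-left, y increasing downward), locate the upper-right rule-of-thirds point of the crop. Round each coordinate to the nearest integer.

5144/2095 > 3/2, so the 3:2 crop keeps the full height 2095 and trims width to 2095 × 3/2 = 3142.50 px.
Left offset = (5144 − 3142.50)/2 = 1000.75 px; top offset = 0.
Upper-right is two-thirds across and one-third down within the crop:
x = 1000.75 + 2 × 3142.50/3 ≈ 3096; y = 0.00 + 1 × 2095.00/3 ≈ 698.

(3096, 698)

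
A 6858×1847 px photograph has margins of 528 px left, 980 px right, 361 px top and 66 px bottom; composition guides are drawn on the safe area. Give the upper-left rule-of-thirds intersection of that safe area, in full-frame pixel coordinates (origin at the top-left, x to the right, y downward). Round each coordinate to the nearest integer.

x = 2311 px, y = 834 px

Content width = 6858 − 528 − 980 = 5350 px; content height = 1847 − 361 − 66 = 1420 px.
Upper-left is one-third across and one-third down within the safe area.
x = 528 + 1 × 5350/3 = 528 + 1783.33 ≈ 2311
y = 361 + 1 × 1420/3 = 361 + 473.33 ≈ 834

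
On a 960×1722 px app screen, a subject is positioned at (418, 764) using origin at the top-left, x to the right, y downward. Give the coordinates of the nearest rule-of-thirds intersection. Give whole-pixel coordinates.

(320, 574)

Third lines: x ∈ {320, 640}, y ∈ {574, 1148}.
418 is closer to x = 320; 764 is closer to y = 574.
So the nearest intersection is the upper-left power point.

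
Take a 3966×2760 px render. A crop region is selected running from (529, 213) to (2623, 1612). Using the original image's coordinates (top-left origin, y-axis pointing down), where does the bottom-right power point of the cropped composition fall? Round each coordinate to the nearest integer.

Crop width = 2623 − 529 = 2094 px; one third is 698.00 px.
Crop height = 1612 − 213 = 1399 px; one third is 466.33 px.
The bottom-right point is two-thirds across and two-thirds down within the crop:
x = 529 + 2 × 698.00 ≈ 1925; y = 213 + 2 × 466.33 ≈ 1146.

(1925, 1146)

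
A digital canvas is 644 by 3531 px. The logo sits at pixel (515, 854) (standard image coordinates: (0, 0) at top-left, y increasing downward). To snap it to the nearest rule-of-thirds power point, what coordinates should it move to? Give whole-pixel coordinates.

x = 429 px, y = 1177 px

Third lines: x ∈ {215, 429}, y ∈ {1177, 2354}.
515 is closer to x = 429; 854 is closer to y = 1177.
So the nearest intersection is the upper-right power point.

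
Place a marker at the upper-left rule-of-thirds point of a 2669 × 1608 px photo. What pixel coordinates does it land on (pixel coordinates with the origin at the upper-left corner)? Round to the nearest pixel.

The upper-left point sits one-third of the way across and one-third of the way down.
x = 1 × 2669/3 ≈ 890; y = 1 × 1608/3 ≈ 536.

(890, 536)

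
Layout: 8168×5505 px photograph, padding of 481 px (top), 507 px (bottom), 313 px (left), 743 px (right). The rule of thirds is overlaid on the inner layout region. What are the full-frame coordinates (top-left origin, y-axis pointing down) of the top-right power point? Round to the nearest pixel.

(5054, 1987)

Content width = 8168 − 313 − 743 = 7112 px; content height = 5505 − 481 − 507 = 4517 px.
Top-right is two-thirds across and one-third down within the inner layout region.
x = 313 + 2 × 7112/3 = 313 + 4741.33 ≈ 5054
y = 481 + 1 × 4517/3 = 481 + 1505.67 ≈ 1987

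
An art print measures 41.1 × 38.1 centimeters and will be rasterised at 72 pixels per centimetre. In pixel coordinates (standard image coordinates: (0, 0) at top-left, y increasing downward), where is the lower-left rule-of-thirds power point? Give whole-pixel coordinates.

In pixels the canvas is 41.1 × 72 = 2959.2 wide and 38.1 × 72 = 2743.2 tall.
The lower-left point is one-third across and two-thirds down:
x = 1 × 2959.2/3 ≈ 986; y = 2 × 2743.2/3 ≈ 1829.

x = 986 px, y = 1829 px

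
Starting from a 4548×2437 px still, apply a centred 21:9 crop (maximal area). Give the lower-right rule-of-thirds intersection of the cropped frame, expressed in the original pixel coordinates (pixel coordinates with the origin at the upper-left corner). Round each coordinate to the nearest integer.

4548/2437 < 21/9, so the 21:9 crop keeps the full width 4548 and trims height to 4548 × 9/21 = 1949.14 px.
Top offset = (2437 − 1949.14)/2 = 243.93 px; left offset = 0.
Lower-right is two-thirds across and two-thirds down within the crop:
x = 0.00 + 2 × 4548.00/3 ≈ 3032; y = 243.93 + 2 × 1949.14/3 ≈ 1543.

x = 3032 px, y = 1543 px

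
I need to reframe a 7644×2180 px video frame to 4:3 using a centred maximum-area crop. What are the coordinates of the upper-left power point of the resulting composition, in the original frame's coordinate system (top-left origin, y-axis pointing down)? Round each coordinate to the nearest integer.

7644/2180 > 4/3, so the 4:3 crop keeps the full height 2180 and trims width to 2180 × 4/3 = 2906.67 px.
Left offset = (7644 − 2906.67)/2 = 2368.67 px; top offset = 0.
Upper-left is one-third across and one-third down within the crop:
x = 2368.67 + 1 × 2906.67/3 ≈ 3338; y = 0.00 + 1 × 2180.00/3 ≈ 727.

x = 3338 px, y = 727 px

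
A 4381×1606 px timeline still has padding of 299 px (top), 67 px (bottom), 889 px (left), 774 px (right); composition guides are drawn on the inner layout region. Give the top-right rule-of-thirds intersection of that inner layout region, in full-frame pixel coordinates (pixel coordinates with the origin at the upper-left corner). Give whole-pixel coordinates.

Content width = 4381 − 889 − 774 = 2718 px; content height = 1606 − 299 − 67 = 1240 px.
Top-right is two-thirds across and one-third down within the inner layout region.
x = 889 + 2 × 2718/3 = 889 + 1812.00 ≈ 2701
y = 299 + 1 × 1240/3 = 299 + 413.33 ≈ 712

(2701, 712)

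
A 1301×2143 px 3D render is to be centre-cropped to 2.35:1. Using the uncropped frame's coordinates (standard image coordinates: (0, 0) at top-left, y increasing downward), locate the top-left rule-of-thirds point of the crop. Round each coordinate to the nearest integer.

x = 434 px, y = 979 px

1301/2143 < 2.35/1, so the 2.35:1 crop keeps the full width 1301 and trims height to 1301 × 1/2.35 = 553.62 px.
Top offset = (2143 − 553.62)/2 = 794.69 px; left offset = 0.
Top-left is one-third across and one-third down within the crop:
x = 0.00 + 1 × 1301.00/3 ≈ 434; y = 794.69 + 1 × 553.62/3 ≈ 979.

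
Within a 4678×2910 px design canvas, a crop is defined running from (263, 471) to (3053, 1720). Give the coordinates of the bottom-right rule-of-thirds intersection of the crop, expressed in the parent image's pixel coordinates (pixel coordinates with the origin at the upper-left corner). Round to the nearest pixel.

(2123, 1304)

Crop width = 3053 − 263 = 2790 px; one third is 930.00 px.
Crop height = 1720 − 471 = 1249 px; one third is 416.33 px.
The bottom-right point is two-thirds across and two-thirds down within the crop:
x = 263 + 2 × 930.00 ≈ 2123; y = 471 + 2 × 416.33 ≈ 1304.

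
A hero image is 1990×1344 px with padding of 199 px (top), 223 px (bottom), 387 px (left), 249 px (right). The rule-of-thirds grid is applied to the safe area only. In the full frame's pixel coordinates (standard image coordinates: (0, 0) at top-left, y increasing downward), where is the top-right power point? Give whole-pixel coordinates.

Content width = 1990 − 387 − 249 = 1354 px; content height = 1344 − 199 − 223 = 922 px.
Top-right is two-thirds across and one-third down within the safe area.
x = 387 + 2 × 1354/3 = 387 + 902.67 ≈ 1290
y = 199 + 1 × 922/3 = 199 + 307.33 ≈ 506

x = 1290 px, y = 506 px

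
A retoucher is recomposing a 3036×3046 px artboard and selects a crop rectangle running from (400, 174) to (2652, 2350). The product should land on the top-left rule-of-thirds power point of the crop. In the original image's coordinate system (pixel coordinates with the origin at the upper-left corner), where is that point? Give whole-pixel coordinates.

(1151, 899)

Crop width = 2652 − 400 = 2252 px; one third is 750.67 px.
Crop height = 2350 − 174 = 2176 px; one third is 725.33 px.
The top-left point is one-third across and one-third down within the crop:
x = 400 + 1 × 750.67 ≈ 1151; y = 174 + 1 × 725.33 ≈ 899.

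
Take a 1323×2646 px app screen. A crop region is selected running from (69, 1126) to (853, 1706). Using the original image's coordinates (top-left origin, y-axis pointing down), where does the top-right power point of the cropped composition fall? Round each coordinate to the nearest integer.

x = 592 px, y = 1319 px

Crop width = 853 − 69 = 784 px; one third is 261.33 px.
Crop height = 1706 − 1126 = 580 px; one third is 193.33 px.
The top-right point is two-thirds across and one-third down within the crop:
x = 69 + 2 × 261.33 ≈ 592; y = 1126 + 1 × 193.33 ≈ 1319.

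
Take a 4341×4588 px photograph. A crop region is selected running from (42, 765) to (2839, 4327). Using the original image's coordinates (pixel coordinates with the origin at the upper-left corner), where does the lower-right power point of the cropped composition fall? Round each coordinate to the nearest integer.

Crop width = 2839 − 42 = 2797 px; one third is 932.33 px.
Crop height = 4327 − 765 = 3562 px; one third is 1187.33 px.
The lower-right point is two-thirds across and two-thirds down within the crop:
x = 42 + 2 × 932.33 ≈ 1907; y = 765 + 2 × 1187.33 ≈ 3140.

(1907, 3140)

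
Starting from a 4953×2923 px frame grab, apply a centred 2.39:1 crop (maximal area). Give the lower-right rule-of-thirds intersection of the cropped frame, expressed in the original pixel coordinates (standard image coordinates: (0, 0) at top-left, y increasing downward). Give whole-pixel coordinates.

(3302, 1807)

4953/2923 < 2.39/1, so the 2.39:1 crop keeps the full width 4953 and trims height to 4953 × 1/2.39 = 2072.38 px.
Top offset = (2923 − 2072.38)/2 = 425.31 px; left offset = 0.
Lower-right is two-thirds across and two-thirds down within the crop:
x = 0.00 + 2 × 4953.00/3 ≈ 3302; y = 425.31 + 2 × 2072.38/3 ≈ 1807.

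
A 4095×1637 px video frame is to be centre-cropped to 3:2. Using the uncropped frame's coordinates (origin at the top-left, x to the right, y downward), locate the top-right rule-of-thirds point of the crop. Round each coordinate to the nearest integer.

4095/1637 > 3/2, so the 3:2 crop keeps the full height 1637 and trims width to 1637 × 3/2 = 2455.50 px.
Left offset = (4095 − 2455.50)/2 = 819.75 px; top offset = 0.
Top-right is two-thirds across and one-third down within the crop:
x = 819.75 + 2 × 2455.50/3 ≈ 2457; y = 0.00 + 1 × 1637.00/3 ≈ 546.

(2457, 546)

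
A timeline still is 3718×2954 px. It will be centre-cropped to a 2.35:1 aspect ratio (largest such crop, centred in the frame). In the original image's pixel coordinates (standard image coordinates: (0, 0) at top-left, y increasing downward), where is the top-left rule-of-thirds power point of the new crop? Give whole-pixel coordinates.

x = 1239 px, y = 1213 px

3718/2954 < 2.35/1, so the 2.35:1 crop keeps the full width 3718 and trims height to 3718 × 1/2.35 = 1582.13 px.
Top offset = (2954 − 1582.13)/2 = 685.94 px; left offset = 0.
Top-left is one-third across and one-third down within the crop:
x = 0.00 + 1 × 3718.00/3 ≈ 1239; y = 685.94 + 1 × 1582.13/3 ≈ 1213.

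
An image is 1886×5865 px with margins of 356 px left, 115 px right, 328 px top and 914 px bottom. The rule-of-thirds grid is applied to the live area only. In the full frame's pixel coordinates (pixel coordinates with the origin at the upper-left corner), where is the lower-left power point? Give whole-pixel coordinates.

x = 828 px, y = 3410 px

Content width = 1886 − 356 − 115 = 1415 px; content height = 5865 − 328 − 914 = 4623 px.
Lower-left is one-third across and two-thirds down within the live area.
x = 356 + 1 × 1415/3 = 356 + 471.67 ≈ 828
y = 328 + 2 × 4623/3 = 328 + 3082.00 ≈ 3410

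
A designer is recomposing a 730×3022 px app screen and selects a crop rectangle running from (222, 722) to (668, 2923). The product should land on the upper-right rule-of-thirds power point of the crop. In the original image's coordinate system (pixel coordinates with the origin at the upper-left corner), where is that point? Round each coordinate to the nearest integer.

(519, 1456)

Crop width = 668 − 222 = 446 px; one third is 148.67 px.
Crop height = 2923 − 722 = 2201 px; one third is 733.67 px.
The upper-right point is two-thirds across and one-third down within the crop:
x = 222 + 2 × 148.67 ≈ 519; y = 722 + 1 × 733.67 ≈ 1456.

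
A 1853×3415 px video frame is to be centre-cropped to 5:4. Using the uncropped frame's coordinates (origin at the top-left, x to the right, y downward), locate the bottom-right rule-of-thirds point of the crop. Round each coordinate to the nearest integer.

x = 1235 px, y = 1955 px

1853/3415 < 5/4, so the 5:4 crop keeps the full width 1853 and trims height to 1853 × 4/5 = 1482.40 px.
Top offset = (3415 − 1482.40)/2 = 966.30 px; left offset = 0.
Bottom-right is two-thirds across and two-thirds down within the crop:
x = 0.00 + 2 × 1853.00/3 ≈ 1235; y = 966.30 + 2 × 1482.40/3 ≈ 1955.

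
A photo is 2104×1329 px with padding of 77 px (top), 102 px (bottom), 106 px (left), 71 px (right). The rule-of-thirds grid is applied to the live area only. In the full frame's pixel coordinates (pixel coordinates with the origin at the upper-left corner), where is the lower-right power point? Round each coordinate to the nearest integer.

(1391, 844)

Content width = 2104 − 106 − 71 = 1927 px; content height = 1329 − 77 − 102 = 1150 px.
Lower-right is two-thirds across and two-thirds down within the live area.
x = 106 + 2 × 1927/3 = 106 + 1284.67 ≈ 1391
y = 77 + 2 × 1150/3 = 77 + 766.67 ≈ 844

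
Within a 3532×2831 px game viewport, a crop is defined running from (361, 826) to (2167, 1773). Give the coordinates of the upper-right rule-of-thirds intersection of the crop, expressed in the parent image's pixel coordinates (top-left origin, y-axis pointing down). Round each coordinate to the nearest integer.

Crop width = 2167 − 361 = 1806 px; one third is 602.00 px.
Crop height = 1773 − 826 = 947 px; one third is 315.67 px.
The upper-right point is two-thirds across and one-third down within the crop:
x = 361 + 2 × 602.00 ≈ 1565; y = 826 + 1 × 315.67 ≈ 1142.

x = 1565 px, y = 1142 px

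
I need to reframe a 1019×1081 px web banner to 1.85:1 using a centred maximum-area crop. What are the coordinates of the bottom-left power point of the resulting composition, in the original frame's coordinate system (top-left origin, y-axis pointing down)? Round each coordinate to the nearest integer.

1019/1081 < 1.85/1, so the 1.85:1 crop keeps the full width 1019 and trims height to 1019 × 1/1.85 = 550.81 px.
Top offset = (1081 − 550.81)/2 = 265.09 px; left offset = 0.
Bottom-left is one-third across and two-thirds down within the crop:
x = 0.00 + 1 × 1019.00/3 ≈ 340; y = 265.09 + 2 × 550.81/3 ≈ 632.

(340, 632)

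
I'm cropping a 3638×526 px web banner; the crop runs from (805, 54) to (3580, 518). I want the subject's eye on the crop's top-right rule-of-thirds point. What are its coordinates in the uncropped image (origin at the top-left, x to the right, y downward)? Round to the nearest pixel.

x = 2655 px, y = 209 px

Crop width = 3580 − 805 = 2775 px; one third is 925.00 px.
Crop height = 518 − 54 = 464 px; one third is 154.67 px.
The top-right point is two-thirds across and one-third down within the crop:
x = 805 + 2 × 925.00 ≈ 2655; y = 54 + 1 × 154.67 ≈ 209.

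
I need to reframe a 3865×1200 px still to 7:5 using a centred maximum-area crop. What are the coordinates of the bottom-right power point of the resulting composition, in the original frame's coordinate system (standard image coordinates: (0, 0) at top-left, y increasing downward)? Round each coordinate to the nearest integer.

(2213, 800)

3865/1200 > 7/5, so the 7:5 crop keeps the full height 1200 and trims width to 1200 × 7/5 = 1680.00 px.
Left offset = (3865 − 1680.00)/2 = 1092.50 px; top offset = 0.
Bottom-right is two-thirds across and two-thirds down within the crop:
x = 1092.50 + 2 × 1680.00/3 ≈ 2213; y = 0.00 + 2 × 1200.00/3 ≈ 800.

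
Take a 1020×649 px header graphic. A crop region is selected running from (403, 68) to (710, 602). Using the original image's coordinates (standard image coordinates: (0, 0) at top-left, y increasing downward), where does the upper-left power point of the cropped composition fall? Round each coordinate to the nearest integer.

(505, 246)

Crop width = 710 − 403 = 307 px; one third is 102.33 px.
Crop height = 602 − 68 = 534 px; one third is 178.00 px.
The upper-left point is one-third across and one-third down within the crop:
x = 403 + 1 × 102.33 ≈ 505; y = 68 + 1 × 178.00 ≈ 246.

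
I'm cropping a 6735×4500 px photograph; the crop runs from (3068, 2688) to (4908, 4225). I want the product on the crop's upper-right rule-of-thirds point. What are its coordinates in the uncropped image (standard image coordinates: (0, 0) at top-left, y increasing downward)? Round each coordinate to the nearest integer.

Crop width = 4908 − 3068 = 1840 px; one third is 613.33 px.
Crop height = 4225 − 2688 = 1537 px; one third is 512.33 px.
The upper-right point is two-thirds across and one-third down within the crop:
x = 3068 + 2 × 613.33 ≈ 4295; y = 2688 + 1 × 512.33 ≈ 3200.

x = 4295 px, y = 3200 px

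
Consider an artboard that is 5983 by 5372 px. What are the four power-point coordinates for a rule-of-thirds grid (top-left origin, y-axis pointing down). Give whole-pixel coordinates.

One third of 5983 is 1994.33; one third of 5372 is 1790.67.
Vertical third lines at x = 1994 and x = 3989; horizontal third lines at y = 1791 and y = 3581.

(1994, 1791), (3989, 1791), (1994, 3581), (3989, 3581)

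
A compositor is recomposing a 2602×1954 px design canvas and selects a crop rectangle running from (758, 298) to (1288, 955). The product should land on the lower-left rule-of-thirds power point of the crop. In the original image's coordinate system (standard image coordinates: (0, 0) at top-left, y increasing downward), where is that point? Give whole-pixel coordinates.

Crop width = 1288 − 758 = 530 px; one third is 176.67 px.
Crop height = 955 − 298 = 657 px; one third is 219.00 px.
The lower-left point is one-third across and two-thirds down within the crop:
x = 758 + 1 × 176.67 ≈ 935; y = 298 + 2 × 219.00 ≈ 736.

(935, 736)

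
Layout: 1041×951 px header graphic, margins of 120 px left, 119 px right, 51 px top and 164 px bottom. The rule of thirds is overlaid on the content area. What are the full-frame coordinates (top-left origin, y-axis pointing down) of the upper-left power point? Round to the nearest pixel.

Content width = 1041 − 120 − 119 = 802 px; content height = 951 − 51 − 164 = 736 px.
Upper-left is one-third across and one-third down within the content area.
x = 120 + 1 × 802/3 = 120 + 267.33 ≈ 387
y = 51 + 1 × 736/3 = 51 + 245.33 ≈ 296

x = 387 px, y = 296 px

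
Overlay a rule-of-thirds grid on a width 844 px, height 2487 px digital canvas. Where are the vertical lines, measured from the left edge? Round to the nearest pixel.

x = 281 px and x = 563 px

844 / 3 = 281.33, so the vertical lines sit at one and two thirds of 844.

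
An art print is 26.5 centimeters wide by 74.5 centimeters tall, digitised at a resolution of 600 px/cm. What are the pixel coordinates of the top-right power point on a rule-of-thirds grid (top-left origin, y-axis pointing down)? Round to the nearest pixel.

In pixels the canvas is 26.5 × 600 = 15900 wide and 74.5 × 600 = 44700 tall.
The top-right point is two-thirds across and one-third down:
x = 2 × 15900/3 ≈ 10600; y = 1 × 44700/3 ≈ 14900.

x = 10600 px, y = 14900 px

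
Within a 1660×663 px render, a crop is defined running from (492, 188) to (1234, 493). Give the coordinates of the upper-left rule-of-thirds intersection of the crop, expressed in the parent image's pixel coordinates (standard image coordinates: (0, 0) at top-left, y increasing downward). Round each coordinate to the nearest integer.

(739, 290)

Crop width = 1234 − 492 = 742 px; one third is 247.33 px.
Crop height = 493 − 188 = 305 px; one third is 101.67 px.
The upper-left point is one-third across and one-third down within the crop:
x = 492 + 1 × 247.33 ≈ 739; y = 188 + 1 × 101.67 ≈ 290.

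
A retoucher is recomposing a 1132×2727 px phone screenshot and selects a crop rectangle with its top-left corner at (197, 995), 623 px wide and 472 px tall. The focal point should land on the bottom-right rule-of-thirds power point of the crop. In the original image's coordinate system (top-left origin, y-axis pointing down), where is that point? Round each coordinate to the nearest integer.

One third of the crop width 623 is 207.67 px.
One third of the crop height 472 is 157.33 px.
The bottom-right point is two-thirds across and two-thirds down within the crop:
x = 197 + 2 × 207.67 ≈ 612; y = 995 + 2 × 157.33 ≈ 1310.

(612, 1310)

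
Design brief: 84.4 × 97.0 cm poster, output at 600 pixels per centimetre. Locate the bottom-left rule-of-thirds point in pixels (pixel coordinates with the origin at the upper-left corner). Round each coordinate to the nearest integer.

(16880, 38800)

In pixels the canvas is 84.4 × 600 = 50640 wide and 97.0 × 600 = 58200 tall.
The bottom-left point is one-third across and two-thirds down:
x = 1 × 50640/3 ≈ 16880; y = 2 × 58200/3 ≈ 38800.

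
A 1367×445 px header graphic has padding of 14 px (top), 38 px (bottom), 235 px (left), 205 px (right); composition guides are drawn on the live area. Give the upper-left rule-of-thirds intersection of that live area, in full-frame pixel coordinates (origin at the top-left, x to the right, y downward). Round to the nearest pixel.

(544, 145)

Content width = 1367 − 235 − 205 = 927 px; content height = 445 − 14 − 38 = 393 px.
Upper-left is one-third across and one-third down within the live area.
x = 235 + 1 × 927/3 = 235 + 309.00 ≈ 544
y = 14 + 1 × 393/3 = 14 + 131.00 ≈ 145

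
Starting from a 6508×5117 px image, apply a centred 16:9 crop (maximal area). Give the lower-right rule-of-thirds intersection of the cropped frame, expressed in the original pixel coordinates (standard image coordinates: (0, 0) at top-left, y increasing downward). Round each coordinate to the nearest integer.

6508/5117 < 16/9, so the 16:9 crop keeps the full width 6508 and trims height to 6508 × 9/16 = 3660.75 px.
Top offset = (5117 − 3660.75)/2 = 728.12 px; left offset = 0.
Lower-right is two-thirds across and two-thirds down within the crop:
x = 0.00 + 2 × 6508.00/3 ≈ 4339; y = 728.12 + 2 × 3660.75/3 ≈ 3169.

x = 4339 px, y = 3169 px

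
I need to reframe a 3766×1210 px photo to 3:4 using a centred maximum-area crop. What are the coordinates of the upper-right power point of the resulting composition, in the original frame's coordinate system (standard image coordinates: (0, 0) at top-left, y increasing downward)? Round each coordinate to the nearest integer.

3766/1210 > 3/4, so the 3:4 crop keeps the full height 1210 and trims width to 1210 × 3/4 = 907.50 px.
Left offset = (3766 − 907.50)/2 = 1429.25 px; top offset = 0.
Upper-right is two-thirds across and one-third down within the crop:
x = 1429.25 + 2 × 907.50/3 ≈ 2034; y = 0.00 + 1 × 1210.00/3 ≈ 403.

x = 2034 px, y = 403 px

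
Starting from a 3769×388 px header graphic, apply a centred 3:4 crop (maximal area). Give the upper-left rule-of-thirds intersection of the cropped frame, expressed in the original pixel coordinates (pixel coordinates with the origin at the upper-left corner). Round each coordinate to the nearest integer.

(1836, 129)

3769/388 > 3/4, so the 3:4 crop keeps the full height 388 and trims width to 388 × 3/4 = 291.00 px.
Left offset = (3769 − 291.00)/2 = 1739.00 px; top offset = 0.
Upper-left is one-third across and one-third down within the crop:
x = 1739.00 + 1 × 291.00/3 ≈ 1836; y = 0.00 + 1 × 388.00/3 ≈ 129.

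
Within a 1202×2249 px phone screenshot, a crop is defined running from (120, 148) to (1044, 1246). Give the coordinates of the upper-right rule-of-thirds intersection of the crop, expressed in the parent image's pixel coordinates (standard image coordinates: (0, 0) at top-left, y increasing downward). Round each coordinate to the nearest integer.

Crop width = 1044 − 120 = 924 px; one third is 308.00 px.
Crop height = 1246 − 148 = 1098 px; one third is 366.00 px.
The upper-right point is two-thirds across and one-third down within the crop:
x = 120 + 2 × 308.00 ≈ 736; y = 148 + 1 × 366.00 ≈ 514.

x = 736 px, y = 514 px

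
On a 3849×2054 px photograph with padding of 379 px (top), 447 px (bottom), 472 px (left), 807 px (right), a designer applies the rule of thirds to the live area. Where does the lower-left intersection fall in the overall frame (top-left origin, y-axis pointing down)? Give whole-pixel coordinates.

(1329, 1198)

Content width = 3849 − 472 − 807 = 2570 px; content height = 2054 − 379 − 447 = 1228 px.
Lower-left is one-third across and two-thirds down within the live area.
x = 472 + 1 × 2570/3 = 472 + 856.67 ≈ 1329
y = 379 + 2 × 1228/3 = 379 + 818.67 ≈ 1198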